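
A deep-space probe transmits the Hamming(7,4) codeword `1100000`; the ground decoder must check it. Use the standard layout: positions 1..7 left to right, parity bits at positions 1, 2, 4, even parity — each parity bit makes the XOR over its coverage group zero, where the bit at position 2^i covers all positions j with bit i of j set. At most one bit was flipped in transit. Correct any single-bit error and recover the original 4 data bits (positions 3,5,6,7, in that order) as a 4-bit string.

s1: b1⊕b3⊕b5⊕b7 = 1⊕0⊕0⊕0 = 1
s2: b2⊕b3⊕b6⊕b7 = 1⊕0⊕0⊕0 = 1
s4: b4⊕b5⊕b6⊕b7 = 0⊕0⊕0⊕0 = 0
Syndrome (s4...s1) = 011 → position 3.
Flip bit 3: corrected codeword = 1110000
Data bits at positions 3,5,6,7: 1000

1000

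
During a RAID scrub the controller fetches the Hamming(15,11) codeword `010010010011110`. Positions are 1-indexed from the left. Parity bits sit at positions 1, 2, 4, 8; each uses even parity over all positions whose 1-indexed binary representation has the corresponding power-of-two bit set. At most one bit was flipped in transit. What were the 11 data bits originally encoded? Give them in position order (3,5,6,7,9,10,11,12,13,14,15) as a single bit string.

01000001110

s1: b1⊕b3⊕b5⊕b7⊕b9⊕b11⊕b13⊕b15 = 0⊕0⊕1⊕0⊕0⊕1⊕1⊕0 = 1
s2: b2⊕b3⊕b6⊕b7⊕b10⊕b11⊕b14⊕b15 = 1⊕0⊕0⊕0⊕0⊕1⊕1⊕0 = 1
s4: b4⊕b5⊕b6⊕b7⊕b12⊕b13⊕b14⊕b15 = 0⊕1⊕0⊕0⊕1⊕1⊕1⊕0 = 0
s8: b8⊕b9⊕b10⊕b11⊕b12⊕b13⊕b14⊕b15 = 1⊕0⊕0⊕1⊕1⊕1⊕1⊕0 = 1
Syndrome (s8...s1) = 1011 → position 11.
Flip bit 11: corrected codeword = 010010010001110
Data bits at positions 3,5,6,7,9,10,11,12,13,14,15: 01000001110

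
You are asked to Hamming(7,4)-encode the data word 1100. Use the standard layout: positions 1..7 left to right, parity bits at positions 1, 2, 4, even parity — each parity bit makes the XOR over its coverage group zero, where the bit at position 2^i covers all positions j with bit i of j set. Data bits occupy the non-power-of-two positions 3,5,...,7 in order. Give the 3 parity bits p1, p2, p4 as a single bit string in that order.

011

Place data bits at non-power-of-two positions: b3=1, b5=1, b6=0, b7=0.
p1 = XOR of data positions {3,5,7} = 1⊕1⊕0 = 0
p2 = XOR of data positions {3,6,7} = 1⊕0⊕0 = 1
p4 = XOR of data positions {5,6,7} = 1⊕0⊕0 = 1
Parity bits p1,p2,p4 = 011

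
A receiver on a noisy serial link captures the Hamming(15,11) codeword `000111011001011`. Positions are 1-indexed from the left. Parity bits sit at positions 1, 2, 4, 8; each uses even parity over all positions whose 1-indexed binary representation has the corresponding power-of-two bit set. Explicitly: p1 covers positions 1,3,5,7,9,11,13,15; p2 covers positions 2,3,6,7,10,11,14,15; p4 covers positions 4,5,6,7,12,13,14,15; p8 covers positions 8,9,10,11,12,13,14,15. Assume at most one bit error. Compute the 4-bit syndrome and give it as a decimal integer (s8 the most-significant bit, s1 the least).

11

s1: b1⊕b3⊕b5⊕b7⊕b9⊕b11⊕b13⊕b15 = 0⊕0⊕1⊕0⊕1⊕0⊕0⊕1 = 1
s2: b2⊕b3⊕b6⊕b7⊕b10⊕b11⊕b14⊕b15 = 0⊕0⊕1⊕0⊕0⊕0⊕1⊕1 = 1
s4: b4⊕b5⊕b6⊕b7⊕b12⊕b13⊕b14⊕b15 = 1⊕1⊕1⊕0⊕1⊕0⊕1⊕1 = 0
s8: b8⊕b9⊕b10⊕b11⊕b12⊕b13⊕b14⊕b15 = 1⊕1⊕0⊕0⊕1⊕0⊕1⊕1 = 1
Syndrome (s8...s1) = 1011 → position 11.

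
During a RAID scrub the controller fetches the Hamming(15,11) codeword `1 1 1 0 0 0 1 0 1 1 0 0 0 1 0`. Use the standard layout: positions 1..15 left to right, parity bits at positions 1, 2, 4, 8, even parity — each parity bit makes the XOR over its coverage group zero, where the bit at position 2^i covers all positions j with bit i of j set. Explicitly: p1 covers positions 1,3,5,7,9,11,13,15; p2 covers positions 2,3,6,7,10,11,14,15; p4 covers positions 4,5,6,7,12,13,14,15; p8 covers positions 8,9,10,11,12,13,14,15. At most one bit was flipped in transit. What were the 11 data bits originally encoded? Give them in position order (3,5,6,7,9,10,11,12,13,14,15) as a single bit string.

10011000010

s1: b1⊕b3⊕b5⊕b7⊕b9⊕b11⊕b13⊕b15 = 1⊕1⊕0⊕1⊕1⊕0⊕0⊕0 = 0
s2: b2⊕b3⊕b6⊕b7⊕b10⊕b11⊕b14⊕b15 = 1⊕1⊕0⊕1⊕1⊕0⊕1⊕0 = 1
s4: b4⊕b5⊕b6⊕b7⊕b12⊕b13⊕b14⊕b15 = 0⊕0⊕0⊕1⊕0⊕0⊕1⊕0 = 0
s8: b8⊕b9⊕b10⊕b11⊕b12⊕b13⊕b14⊕b15 = 0⊕1⊕1⊕0⊕0⊕0⊕1⊕0 = 1
Syndrome (s8...s1) = 1010 → position 10.
Flip bit 10: corrected codeword = 111000101000010
Data bits at positions 3,5,6,7,9,10,11,12,13,14,15: 10011000010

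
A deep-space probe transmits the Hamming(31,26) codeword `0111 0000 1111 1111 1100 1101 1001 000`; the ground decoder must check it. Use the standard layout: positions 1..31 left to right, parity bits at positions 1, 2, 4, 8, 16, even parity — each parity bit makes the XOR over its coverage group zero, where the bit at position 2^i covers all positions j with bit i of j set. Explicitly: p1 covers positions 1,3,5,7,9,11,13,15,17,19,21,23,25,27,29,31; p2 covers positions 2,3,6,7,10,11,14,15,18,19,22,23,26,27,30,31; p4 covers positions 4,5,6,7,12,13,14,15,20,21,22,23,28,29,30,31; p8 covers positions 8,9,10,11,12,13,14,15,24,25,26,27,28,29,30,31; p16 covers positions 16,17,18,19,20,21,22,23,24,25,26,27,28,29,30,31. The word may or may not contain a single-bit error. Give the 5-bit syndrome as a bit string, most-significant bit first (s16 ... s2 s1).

s1: b1⊕b3⊕b5⊕b7⊕b9⊕b11⊕b13⊕b15⊕b17⊕b19⊕b21⊕b23⊕b25⊕b27⊕b29⊕b31 = 0⊕1⊕0⊕0⊕1⊕1⊕1⊕1⊕1⊕0⊕1⊕0⊕1⊕0⊕0⊕0 = 0
s2: b2⊕b3⊕b6⊕b7⊕b10⊕b11⊕b14⊕b15⊕b18⊕b19⊕b22⊕b23⊕b26⊕b27⊕b30⊕b31 = 1⊕1⊕0⊕0⊕1⊕1⊕1⊕1⊕1⊕0⊕1⊕0⊕0⊕0⊕0⊕0 = 0
s4: b4⊕b5⊕b6⊕b7⊕b12⊕b13⊕b14⊕b15⊕b20⊕b21⊕b22⊕b23⊕b28⊕b29⊕b30⊕b31 = 1⊕0⊕0⊕0⊕1⊕1⊕1⊕1⊕0⊕1⊕1⊕0⊕1⊕0⊕0⊕0 = 0
s8: b8⊕b9⊕b10⊕b11⊕b12⊕b13⊕b14⊕b15⊕b24⊕b25⊕b26⊕b27⊕b28⊕b29⊕b30⊕b31 = 0⊕1⊕1⊕1⊕1⊕1⊕1⊕1⊕1⊕1⊕0⊕0⊕1⊕0⊕0⊕0 = 0
s16: b16⊕b17⊕b18⊕b19⊕b20⊕b21⊕b22⊕b23⊕b24⊕b25⊕b26⊕b27⊕b28⊕b29⊕b30⊕b31 = 1⊕1⊕1⊕0⊕0⊕1⊕1⊕0⊕1⊕1⊕0⊕0⊕1⊕0⊕0⊕0 = 0
Syndrome (s16...s1) = 00000 → position 0 (no error).

00000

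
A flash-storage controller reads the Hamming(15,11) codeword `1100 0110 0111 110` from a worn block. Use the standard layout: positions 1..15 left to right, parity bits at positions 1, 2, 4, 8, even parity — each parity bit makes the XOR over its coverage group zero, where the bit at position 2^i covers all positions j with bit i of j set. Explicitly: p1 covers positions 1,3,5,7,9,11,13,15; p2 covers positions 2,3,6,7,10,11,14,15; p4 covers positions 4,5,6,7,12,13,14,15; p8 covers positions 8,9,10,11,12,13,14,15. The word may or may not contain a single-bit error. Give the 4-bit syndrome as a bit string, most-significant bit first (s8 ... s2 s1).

s1: b1⊕b3⊕b5⊕b7⊕b9⊕b11⊕b13⊕b15 = 1⊕0⊕0⊕1⊕0⊕1⊕1⊕0 = 0
s2: b2⊕b3⊕b6⊕b7⊕b10⊕b11⊕b14⊕b15 = 1⊕0⊕1⊕1⊕1⊕1⊕1⊕0 = 0
s4: b4⊕b5⊕b6⊕b7⊕b12⊕b13⊕b14⊕b15 = 0⊕0⊕1⊕1⊕1⊕1⊕1⊕0 = 1
s8: b8⊕b9⊕b10⊕b11⊕b12⊕b13⊕b14⊕b15 = 0⊕0⊕1⊕1⊕1⊕1⊕1⊕0 = 1
Syndrome (s8...s1) = 1100 → position 12.

1100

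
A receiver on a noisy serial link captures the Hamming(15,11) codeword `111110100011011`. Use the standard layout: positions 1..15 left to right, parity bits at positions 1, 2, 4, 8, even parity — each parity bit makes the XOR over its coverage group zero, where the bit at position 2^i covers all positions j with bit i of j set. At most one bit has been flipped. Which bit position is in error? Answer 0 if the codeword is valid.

0

s1: b1⊕b3⊕b5⊕b7⊕b9⊕b11⊕b13⊕b15 = 1⊕1⊕1⊕1⊕0⊕1⊕0⊕1 = 0
s2: b2⊕b3⊕b6⊕b7⊕b10⊕b11⊕b14⊕b15 = 1⊕1⊕0⊕1⊕0⊕1⊕1⊕1 = 0
s4: b4⊕b5⊕b6⊕b7⊕b12⊕b13⊕b14⊕b15 = 1⊕1⊕0⊕1⊕1⊕0⊕1⊕1 = 0
s8: b8⊕b9⊕b10⊕b11⊕b12⊕b13⊕b14⊕b15 = 0⊕0⊕0⊕1⊕1⊕0⊕1⊕1 = 0
Syndrome (s8...s1) = 0000 → position 0 (no error).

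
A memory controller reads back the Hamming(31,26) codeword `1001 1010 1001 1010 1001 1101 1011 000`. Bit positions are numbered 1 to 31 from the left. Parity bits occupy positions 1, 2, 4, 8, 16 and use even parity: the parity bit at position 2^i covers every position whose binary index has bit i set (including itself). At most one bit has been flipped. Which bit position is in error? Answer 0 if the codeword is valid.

s1: b1⊕b3⊕b5⊕b7⊕b9⊕b11⊕b13⊕b15⊕b17⊕b19⊕b21⊕b23⊕b25⊕b27⊕b29⊕b31 = 1⊕0⊕1⊕1⊕1⊕0⊕1⊕1⊕1⊕0⊕1⊕0⊕1⊕1⊕0⊕0 = 0
s2: b2⊕b3⊕b6⊕b7⊕b10⊕b11⊕b14⊕b15⊕b18⊕b19⊕b22⊕b23⊕b26⊕b27⊕b30⊕b31 = 0⊕0⊕0⊕1⊕0⊕0⊕0⊕1⊕0⊕0⊕1⊕0⊕0⊕1⊕0⊕0 = 0
s4: b4⊕b5⊕b6⊕b7⊕b12⊕b13⊕b14⊕b15⊕b20⊕b21⊕b22⊕b23⊕b28⊕b29⊕b30⊕b31 = 1⊕1⊕0⊕1⊕1⊕1⊕0⊕1⊕1⊕1⊕1⊕0⊕1⊕0⊕0⊕0 = 0
s8: b8⊕b9⊕b10⊕b11⊕b12⊕b13⊕b14⊕b15⊕b24⊕b25⊕b26⊕b27⊕b28⊕b29⊕b30⊕b31 = 0⊕1⊕0⊕0⊕1⊕1⊕0⊕1⊕1⊕1⊕0⊕1⊕1⊕0⊕0⊕0 = 0
s16: b16⊕b17⊕b18⊕b19⊕b20⊕b21⊕b22⊕b23⊕b24⊕b25⊕b26⊕b27⊕b28⊕b29⊕b30⊕b31 = 0⊕1⊕0⊕0⊕1⊕1⊕1⊕0⊕1⊕1⊕0⊕1⊕1⊕0⊕0⊕0 = 0
Syndrome (s16...s1) = 00000 → position 0 (no error).

0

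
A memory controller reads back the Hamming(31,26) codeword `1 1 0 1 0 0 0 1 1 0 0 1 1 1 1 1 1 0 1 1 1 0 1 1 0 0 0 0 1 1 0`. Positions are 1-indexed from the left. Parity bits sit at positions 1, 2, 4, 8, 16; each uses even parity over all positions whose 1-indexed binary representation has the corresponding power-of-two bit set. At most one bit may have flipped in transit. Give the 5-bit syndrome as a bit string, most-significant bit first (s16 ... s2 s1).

11001

s1: b1⊕b3⊕b5⊕b7⊕b9⊕b11⊕b13⊕b15⊕b17⊕b19⊕b21⊕b23⊕b25⊕b27⊕b29⊕b31 = 1⊕0⊕0⊕0⊕1⊕0⊕1⊕1⊕1⊕1⊕1⊕1⊕0⊕0⊕1⊕0 = 1
s2: b2⊕b3⊕b6⊕b7⊕b10⊕b11⊕b14⊕b15⊕b18⊕b19⊕b22⊕b23⊕b26⊕b27⊕b30⊕b31 = 1⊕0⊕0⊕0⊕0⊕0⊕1⊕1⊕0⊕1⊕0⊕1⊕0⊕0⊕1⊕0 = 0
s4: b4⊕b5⊕b6⊕b7⊕b12⊕b13⊕b14⊕b15⊕b20⊕b21⊕b22⊕b23⊕b28⊕b29⊕b30⊕b31 = 1⊕0⊕0⊕0⊕1⊕1⊕1⊕1⊕1⊕1⊕0⊕1⊕0⊕1⊕1⊕0 = 0
s8: b8⊕b9⊕b10⊕b11⊕b12⊕b13⊕b14⊕b15⊕b24⊕b25⊕b26⊕b27⊕b28⊕b29⊕b30⊕b31 = 1⊕1⊕0⊕0⊕1⊕1⊕1⊕1⊕1⊕0⊕0⊕0⊕0⊕1⊕1⊕0 = 1
s16: b16⊕b17⊕b18⊕b19⊕b20⊕b21⊕b22⊕b23⊕b24⊕b25⊕b26⊕b27⊕b28⊕b29⊕b30⊕b31 = 1⊕1⊕0⊕1⊕1⊕1⊕0⊕1⊕1⊕0⊕0⊕0⊕0⊕1⊕1⊕0 = 1
Syndrome (s16...s1) = 11001 → position 25.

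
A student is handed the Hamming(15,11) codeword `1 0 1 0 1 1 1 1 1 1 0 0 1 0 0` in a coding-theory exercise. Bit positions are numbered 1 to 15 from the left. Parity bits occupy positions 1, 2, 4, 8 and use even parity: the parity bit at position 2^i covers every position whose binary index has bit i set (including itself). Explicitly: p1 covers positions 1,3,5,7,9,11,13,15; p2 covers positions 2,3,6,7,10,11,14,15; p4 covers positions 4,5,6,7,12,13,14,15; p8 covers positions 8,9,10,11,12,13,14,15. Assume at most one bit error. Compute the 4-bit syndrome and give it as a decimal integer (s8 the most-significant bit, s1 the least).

s1: b1⊕b3⊕b5⊕b7⊕b9⊕b11⊕b13⊕b15 = 1⊕1⊕1⊕1⊕1⊕0⊕1⊕0 = 0
s2: b2⊕b3⊕b6⊕b7⊕b10⊕b11⊕b14⊕b15 = 0⊕1⊕1⊕1⊕1⊕0⊕0⊕0 = 0
s4: b4⊕b5⊕b6⊕b7⊕b12⊕b13⊕b14⊕b15 = 0⊕1⊕1⊕1⊕0⊕1⊕0⊕0 = 0
s8: b8⊕b9⊕b10⊕b11⊕b12⊕b13⊕b14⊕b15 = 1⊕1⊕1⊕0⊕0⊕1⊕0⊕0 = 0
Syndrome (s8...s1) = 0000 → position 0 (no error).

0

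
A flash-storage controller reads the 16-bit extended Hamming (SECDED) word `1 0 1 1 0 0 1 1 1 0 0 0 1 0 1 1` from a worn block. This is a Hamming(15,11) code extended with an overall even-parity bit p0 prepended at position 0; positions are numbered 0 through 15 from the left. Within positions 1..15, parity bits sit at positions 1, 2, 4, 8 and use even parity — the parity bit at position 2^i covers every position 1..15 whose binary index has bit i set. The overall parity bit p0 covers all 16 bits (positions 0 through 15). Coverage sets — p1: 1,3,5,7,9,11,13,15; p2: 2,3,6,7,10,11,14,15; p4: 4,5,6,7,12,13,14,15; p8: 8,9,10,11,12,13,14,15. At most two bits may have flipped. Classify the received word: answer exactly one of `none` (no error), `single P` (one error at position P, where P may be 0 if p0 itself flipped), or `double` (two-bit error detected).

single 5

s1: b1⊕b3⊕b5⊕b7⊕b9⊕b11⊕b13⊕b15 = 0⊕1⊕0⊕1⊕0⊕0⊕0⊕1 = 1
s2: b2⊕b3⊕b6⊕b7⊕b10⊕b11⊕b14⊕b15 = 1⊕1⊕1⊕1⊕0⊕0⊕1⊕1 = 0
s4: b4⊕b5⊕b6⊕b7⊕b12⊕b13⊕b14⊕b15 = 0⊕0⊕1⊕1⊕1⊕0⊕1⊕1 = 1
s8: b8⊕b9⊕b10⊕b11⊕b12⊕b13⊕b14⊕b15 = 1⊕0⊕0⊕0⊕1⊕0⊕1⊕1 = 0
Syndrome (s8...s1) = 0101 → position 5.
Overall parity (XOR of all 16 bits, including p0): 1⊕0⊕1⊕1⊕0⊕0⊕1⊕1⊕1⊕0⊕0⊕0⊕1⊕0⊕1⊕1 = 1
Overall=1, syndrome position=5 → single-bit error at position 5.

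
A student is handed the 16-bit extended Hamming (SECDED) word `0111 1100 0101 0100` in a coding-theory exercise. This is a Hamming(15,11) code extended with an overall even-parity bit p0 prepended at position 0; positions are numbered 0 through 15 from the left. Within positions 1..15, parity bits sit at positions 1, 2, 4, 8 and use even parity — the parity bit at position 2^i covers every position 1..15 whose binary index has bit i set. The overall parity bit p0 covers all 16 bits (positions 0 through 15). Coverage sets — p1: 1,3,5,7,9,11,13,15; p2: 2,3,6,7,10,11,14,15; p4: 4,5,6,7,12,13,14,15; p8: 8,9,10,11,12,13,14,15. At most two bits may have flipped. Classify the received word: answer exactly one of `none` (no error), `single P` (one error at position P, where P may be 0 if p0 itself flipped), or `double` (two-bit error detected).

double

s1: b1⊕b3⊕b5⊕b7⊕b9⊕b11⊕b13⊕b15 = 1⊕1⊕1⊕0⊕1⊕1⊕1⊕0 = 0
s2: b2⊕b3⊕b6⊕b7⊕b10⊕b11⊕b14⊕b15 = 1⊕1⊕0⊕0⊕0⊕1⊕0⊕0 = 1
s4: b4⊕b5⊕b6⊕b7⊕b12⊕b13⊕b14⊕b15 = 1⊕1⊕0⊕0⊕0⊕1⊕0⊕0 = 1
s8: b8⊕b9⊕b10⊕b11⊕b12⊕b13⊕b14⊕b15 = 0⊕1⊕0⊕1⊕0⊕1⊕0⊕0 = 1
Syndrome (s8...s1) = 1110 → position 14.
Overall parity (XOR of all 16 bits, including p0): 0⊕1⊕1⊕1⊕1⊕1⊕0⊕0⊕0⊕1⊕0⊕1⊕0⊕1⊕0⊕0 = 0
Overall=0, syndrome position=14 → double-bit error detected (uncorrectable).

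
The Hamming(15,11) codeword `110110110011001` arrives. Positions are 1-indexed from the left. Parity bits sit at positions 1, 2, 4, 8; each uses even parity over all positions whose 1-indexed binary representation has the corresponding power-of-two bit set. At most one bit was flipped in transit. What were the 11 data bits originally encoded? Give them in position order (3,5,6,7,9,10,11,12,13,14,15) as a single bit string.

s1: b1⊕b3⊕b5⊕b7⊕b9⊕b11⊕b13⊕b15 = 1⊕0⊕1⊕1⊕0⊕1⊕0⊕1 = 1
s2: b2⊕b3⊕b6⊕b7⊕b10⊕b11⊕b14⊕b15 = 1⊕0⊕0⊕1⊕0⊕1⊕0⊕1 = 0
s4: b4⊕b5⊕b6⊕b7⊕b12⊕b13⊕b14⊕b15 = 1⊕1⊕0⊕1⊕1⊕0⊕0⊕1 = 1
s8: b8⊕b9⊕b10⊕b11⊕b12⊕b13⊕b14⊕b15 = 1⊕0⊕0⊕1⊕1⊕0⊕0⊕1 = 0
Syndrome (s8...s1) = 0101 → position 5.
Flip bit 5: corrected codeword = 110100110011001
Data bits at positions 3,5,6,7,9,10,11,12,13,14,15: 00010011001

00010011001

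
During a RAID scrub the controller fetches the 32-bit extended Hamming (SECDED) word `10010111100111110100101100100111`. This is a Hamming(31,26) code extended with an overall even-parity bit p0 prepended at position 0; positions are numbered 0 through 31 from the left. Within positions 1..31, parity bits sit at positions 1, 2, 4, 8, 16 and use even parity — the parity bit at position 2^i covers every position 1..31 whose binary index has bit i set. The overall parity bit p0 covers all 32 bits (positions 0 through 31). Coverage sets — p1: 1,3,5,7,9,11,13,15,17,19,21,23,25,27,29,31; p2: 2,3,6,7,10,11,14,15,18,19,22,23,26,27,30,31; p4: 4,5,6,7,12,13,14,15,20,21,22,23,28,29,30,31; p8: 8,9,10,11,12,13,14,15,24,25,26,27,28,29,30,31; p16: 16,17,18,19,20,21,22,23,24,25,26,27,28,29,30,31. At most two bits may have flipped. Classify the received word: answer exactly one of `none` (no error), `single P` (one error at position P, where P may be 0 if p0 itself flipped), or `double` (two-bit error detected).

s1: b1⊕b3⊕b5⊕b7⊕b9⊕b11⊕b13⊕b15⊕b17⊕b19⊕b21⊕b23⊕b25⊕b27⊕b29⊕b31 = 0⊕1⊕1⊕1⊕0⊕1⊕1⊕1⊕1⊕0⊕0⊕1⊕0⊕0⊕1⊕1 = 0
s2: b2⊕b3⊕b6⊕b7⊕b10⊕b11⊕b14⊕b15⊕b18⊕b19⊕b22⊕b23⊕b26⊕b27⊕b30⊕b31 = 0⊕1⊕1⊕1⊕0⊕1⊕1⊕1⊕0⊕0⊕1⊕1⊕1⊕0⊕1⊕1 = 1
s4: b4⊕b5⊕b6⊕b7⊕b12⊕b13⊕b14⊕b15⊕b20⊕b21⊕b22⊕b23⊕b28⊕b29⊕b30⊕b31 = 0⊕1⊕1⊕1⊕1⊕1⊕1⊕1⊕1⊕0⊕1⊕1⊕0⊕1⊕1⊕1 = 1
s8: b8⊕b9⊕b10⊕b11⊕b12⊕b13⊕b14⊕b15⊕b24⊕b25⊕b26⊕b27⊕b28⊕b29⊕b30⊕b31 = 1⊕0⊕0⊕1⊕1⊕1⊕1⊕1⊕0⊕0⊕1⊕0⊕0⊕1⊕1⊕1 = 0
s16: b16⊕b17⊕b18⊕b19⊕b20⊕b21⊕b22⊕b23⊕b24⊕b25⊕b26⊕b27⊕b28⊕b29⊕b30⊕b31 = 0⊕1⊕0⊕0⊕1⊕0⊕1⊕1⊕0⊕0⊕1⊕0⊕0⊕1⊕1⊕1 = 0
Syndrome (s16...s1) = 00110 → position 6.
Overall parity (XOR of all 32 bits, including p0): 1⊕0⊕0⊕1⊕0⊕1⊕1⊕1⊕1⊕0⊕0⊕1⊕1⊕1⊕1⊕1⊕0⊕1⊕0⊕0⊕1⊕0⊕1⊕1⊕0⊕0⊕1⊕0⊕0⊕1⊕1⊕1 = 1
Overall=1, syndrome position=6 → single-bit error at position 6.

single 6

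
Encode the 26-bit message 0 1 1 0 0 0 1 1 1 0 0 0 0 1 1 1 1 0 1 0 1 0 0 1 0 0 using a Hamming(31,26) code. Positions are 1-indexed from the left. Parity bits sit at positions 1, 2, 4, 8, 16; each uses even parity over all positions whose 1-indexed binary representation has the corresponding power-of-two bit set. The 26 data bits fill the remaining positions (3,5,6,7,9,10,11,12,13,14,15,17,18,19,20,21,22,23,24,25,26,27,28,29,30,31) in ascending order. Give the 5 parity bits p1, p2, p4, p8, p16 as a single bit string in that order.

Place data bits at non-power-of-two positions: b3=0, b5=1, b6=1, b7=0, b9=0, b10=0, b11=1, b12=1, b13=1, b14=0, b15=0, b17=0, b18=0, b19=1, b20=1, b21=1, b22=1, b23=0, b24=1, b25=0, b26=1, b27=0, b28=0, b29=1, b30=0, b31=0.
p1 = XOR of data positions {3,5,7,9,11,13,15,17,19,21,23,25,27,29,31} = 0⊕1⊕0⊕0⊕1⊕1⊕0⊕0⊕1⊕1⊕0⊕0⊕0⊕1⊕0 = 0
p2 = XOR of data positions {3,6,7,10,11,14,15,18,19,22,23,26,27,30,31} = 0⊕1⊕0⊕0⊕1⊕0⊕0⊕0⊕1⊕1⊕0⊕1⊕0⊕0⊕0 = 1
p4 = XOR of data positions {5,6,7,12,13,14,15,20,21,22,23,28,29,30,31} = 1⊕1⊕0⊕1⊕1⊕0⊕0⊕1⊕1⊕1⊕0⊕0⊕1⊕0⊕0 = 0
p8 = XOR of data positions {9,10,11,12,13,14,15,24,25,26,27,28,29,30,31} = 0⊕0⊕1⊕1⊕1⊕0⊕0⊕1⊕0⊕1⊕0⊕0⊕1⊕0⊕0 = 0
p16 = XOR of data positions {17,18,19,20,21,22,23,24,25,26,27,28,29,30,31} = 0⊕0⊕1⊕1⊕1⊕1⊕0⊕1⊕0⊕1⊕0⊕0⊕1⊕0⊕0 = 1
Parity bits p1,p2,p4,p8,p16 = 01001

01001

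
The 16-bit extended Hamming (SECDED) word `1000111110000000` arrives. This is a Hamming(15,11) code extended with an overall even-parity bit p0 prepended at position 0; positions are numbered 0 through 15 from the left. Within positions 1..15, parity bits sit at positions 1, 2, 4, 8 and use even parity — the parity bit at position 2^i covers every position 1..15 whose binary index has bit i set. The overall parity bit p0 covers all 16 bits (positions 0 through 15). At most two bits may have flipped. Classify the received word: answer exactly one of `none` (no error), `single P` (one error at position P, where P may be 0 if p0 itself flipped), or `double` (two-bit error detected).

s1: b1⊕b3⊕b5⊕b7⊕b9⊕b11⊕b13⊕b15 = 0⊕0⊕1⊕1⊕0⊕0⊕0⊕0 = 0
s2: b2⊕b3⊕b6⊕b7⊕b10⊕b11⊕b14⊕b15 = 0⊕0⊕1⊕1⊕0⊕0⊕0⊕0 = 0
s4: b4⊕b5⊕b6⊕b7⊕b12⊕b13⊕b14⊕b15 = 1⊕1⊕1⊕1⊕0⊕0⊕0⊕0 = 0
s8: b8⊕b9⊕b10⊕b11⊕b12⊕b13⊕b14⊕b15 = 1⊕0⊕0⊕0⊕0⊕0⊕0⊕0 = 1
Syndrome (s8...s1) = 1000 → position 8.
Overall parity (XOR of all 16 bits, including p0): 1⊕0⊕0⊕0⊕1⊕1⊕1⊕1⊕1⊕0⊕0⊕0⊕0⊕0⊕0⊕0 = 0
Overall=0, syndrome position=8 → double-bit error detected (uncorrectable).

double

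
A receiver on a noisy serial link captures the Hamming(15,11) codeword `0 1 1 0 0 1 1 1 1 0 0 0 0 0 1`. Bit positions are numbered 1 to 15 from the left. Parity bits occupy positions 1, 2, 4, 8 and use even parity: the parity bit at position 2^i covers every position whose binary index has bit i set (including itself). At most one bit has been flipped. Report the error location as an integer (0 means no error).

14

s1: b1⊕b3⊕b5⊕b7⊕b9⊕b11⊕b13⊕b15 = 0⊕1⊕0⊕1⊕1⊕0⊕0⊕1 = 0
s2: b2⊕b3⊕b6⊕b7⊕b10⊕b11⊕b14⊕b15 = 1⊕1⊕1⊕1⊕0⊕0⊕0⊕1 = 1
s4: b4⊕b5⊕b6⊕b7⊕b12⊕b13⊕b14⊕b15 = 0⊕0⊕1⊕1⊕0⊕0⊕0⊕1 = 1
s8: b8⊕b9⊕b10⊕b11⊕b12⊕b13⊕b14⊕b15 = 1⊕1⊕0⊕0⊕0⊕0⊕0⊕1 = 1
Syndrome (s8...s1) = 1110 → position 14.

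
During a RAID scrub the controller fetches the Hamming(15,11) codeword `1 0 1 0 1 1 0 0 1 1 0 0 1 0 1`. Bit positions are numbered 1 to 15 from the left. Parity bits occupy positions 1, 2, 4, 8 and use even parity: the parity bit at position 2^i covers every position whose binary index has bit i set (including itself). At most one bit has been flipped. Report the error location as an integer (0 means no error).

0

s1: b1⊕b3⊕b5⊕b7⊕b9⊕b11⊕b13⊕b15 = 1⊕1⊕1⊕0⊕1⊕0⊕1⊕1 = 0
s2: b2⊕b3⊕b6⊕b7⊕b10⊕b11⊕b14⊕b15 = 0⊕1⊕1⊕0⊕1⊕0⊕0⊕1 = 0
s4: b4⊕b5⊕b6⊕b7⊕b12⊕b13⊕b14⊕b15 = 0⊕1⊕1⊕0⊕0⊕1⊕0⊕1 = 0
s8: b8⊕b9⊕b10⊕b11⊕b12⊕b13⊕b14⊕b15 = 0⊕1⊕1⊕0⊕0⊕1⊕0⊕1 = 0
Syndrome (s8...s1) = 0000 → position 0 (no error).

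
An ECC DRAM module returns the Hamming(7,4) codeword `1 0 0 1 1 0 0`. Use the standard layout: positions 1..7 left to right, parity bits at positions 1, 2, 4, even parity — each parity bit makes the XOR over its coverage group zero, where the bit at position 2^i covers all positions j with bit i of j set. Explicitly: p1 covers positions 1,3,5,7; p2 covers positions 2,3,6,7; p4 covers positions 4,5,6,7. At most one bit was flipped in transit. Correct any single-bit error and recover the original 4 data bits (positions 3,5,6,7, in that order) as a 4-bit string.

0100

s1: b1⊕b3⊕b5⊕b7 = 1⊕0⊕1⊕0 = 0
s2: b2⊕b3⊕b6⊕b7 = 0⊕0⊕0⊕0 = 0
s4: b4⊕b5⊕b6⊕b7 = 1⊕1⊕0⊕0 = 0
Syndrome (s4...s1) = 000 → position 0 (no error).
No correction needed.
Data bits at positions 3,5,6,7: 0100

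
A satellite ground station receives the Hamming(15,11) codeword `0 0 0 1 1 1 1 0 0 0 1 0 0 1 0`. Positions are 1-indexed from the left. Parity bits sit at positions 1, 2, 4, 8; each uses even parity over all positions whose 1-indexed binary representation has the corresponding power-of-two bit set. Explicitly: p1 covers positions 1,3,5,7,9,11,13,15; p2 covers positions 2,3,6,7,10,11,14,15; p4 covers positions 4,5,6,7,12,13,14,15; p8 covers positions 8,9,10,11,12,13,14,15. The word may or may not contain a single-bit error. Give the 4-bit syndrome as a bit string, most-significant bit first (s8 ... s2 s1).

s1: b1⊕b3⊕b5⊕b7⊕b9⊕b11⊕b13⊕b15 = 0⊕0⊕1⊕1⊕0⊕1⊕0⊕0 = 1
s2: b2⊕b3⊕b6⊕b7⊕b10⊕b11⊕b14⊕b15 = 0⊕0⊕1⊕1⊕0⊕1⊕1⊕0 = 0
s4: b4⊕b5⊕b6⊕b7⊕b12⊕b13⊕b14⊕b15 = 1⊕1⊕1⊕1⊕0⊕0⊕1⊕0 = 1
s8: b8⊕b9⊕b10⊕b11⊕b12⊕b13⊕b14⊕b15 = 0⊕0⊕0⊕1⊕0⊕0⊕1⊕0 = 0
Syndrome (s8...s1) = 0101 → position 5.

0101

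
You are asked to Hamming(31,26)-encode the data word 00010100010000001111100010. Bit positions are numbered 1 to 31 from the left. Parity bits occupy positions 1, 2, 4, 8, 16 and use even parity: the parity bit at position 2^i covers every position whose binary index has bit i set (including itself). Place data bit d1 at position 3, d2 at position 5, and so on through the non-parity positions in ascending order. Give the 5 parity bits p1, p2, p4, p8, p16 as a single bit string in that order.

Place data bits at non-power-of-two positions: b3=0, b5=0, b6=0, b7=1, b9=0, b10=1, b11=0, b12=0, b13=0, b14=1, b15=0, b17=0, b18=0, b19=0, b20=0, b21=0, b22=1, b23=1, b24=1, b25=1, b26=1, b27=0, b28=0, b29=0, b30=1, b31=0.
p1 = XOR of data positions {3,5,7,9,11,13,15,17,19,21,23,25,27,29,31} = 0⊕0⊕1⊕0⊕0⊕0⊕0⊕0⊕0⊕0⊕1⊕1⊕0⊕0⊕0 = 1
p2 = XOR of data positions {3,6,7,10,11,14,15,18,19,22,23,26,27,30,31} = 0⊕0⊕1⊕1⊕0⊕1⊕0⊕0⊕0⊕1⊕1⊕1⊕0⊕1⊕0 = 1
p4 = XOR of data positions {5,6,7,12,13,14,15,20,21,22,23,28,29,30,31} = 0⊕0⊕1⊕0⊕0⊕1⊕0⊕0⊕0⊕1⊕1⊕0⊕0⊕1⊕0 = 1
p8 = XOR of data positions {9,10,11,12,13,14,15,24,25,26,27,28,29,30,31} = 0⊕1⊕0⊕0⊕0⊕1⊕0⊕1⊕1⊕1⊕0⊕0⊕0⊕1⊕0 = 0
p16 = XOR of data positions {17,18,19,20,21,22,23,24,25,26,27,28,29,30,31} = 0⊕0⊕0⊕0⊕0⊕1⊕1⊕1⊕1⊕1⊕0⊕0⊕0⊕1⊕0 = 0
Parity bits p1,p2,p4,p8,p16 = 11100

11100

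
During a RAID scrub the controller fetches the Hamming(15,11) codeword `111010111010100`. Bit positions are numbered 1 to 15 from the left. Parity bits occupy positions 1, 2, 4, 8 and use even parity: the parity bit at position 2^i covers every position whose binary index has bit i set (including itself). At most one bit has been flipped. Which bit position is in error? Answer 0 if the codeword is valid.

5

s1: b1⊕b3⊕b5⊕b7⊕b9⊕b11⊕b13⊕b15 = 1⊕1⊕1⊕1⊕1⊕1⊕1⊕0 = 1
s2: b2⊕b3⊕b6⊕b7⊕b10⊕b11⊕b14⊕b15 = 1⊕1⊕0⊕1⊕0⊕1⊕0⊕0 = 0
s4: b4⊕b5⊕b6⊕b7⊕b12⊕b13⊕b14⊕b15 = 0⊕1⊕0⊕1⊕0⊕1⊕0⊕0 = 1
s8: b8⊕b9⊕b10⊕b11⊕b12⊕b13⊕b14⊕b15 = 1⊕1⊕0⊕1⊕0⊕1⊕0⊕0 = 0
Syndrome (s8...s1) = 0101 → position 5.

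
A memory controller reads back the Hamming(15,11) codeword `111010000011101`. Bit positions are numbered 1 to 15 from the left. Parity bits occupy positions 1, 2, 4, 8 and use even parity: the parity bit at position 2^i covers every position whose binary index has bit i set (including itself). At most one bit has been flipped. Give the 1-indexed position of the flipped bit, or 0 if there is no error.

0

s1: b1⊕b3⊕b5⊕b7⊕b9⊕b11⊕b13⊕b15 = 1⊕1⊕1⊕0⊕0⊕1⊕1⊕1 = 0
s2: b2⊕b3⊕b6⊕b7⊕b10⊕b11⊕b14⊕b15 = 1⊕1⊕0⊕0⊕0⊕1⊕0⊕1 = 0
s4: b4⊕b5⊕b6⊕b7⊕b12⊕b13⊕b14⊕b15 = 0⊕1⊕0⊕0⊕1⊕1⊕0⊕1 = 0
s8: b8⊕b9⊕b10⊕b11⊕b12⊕b13⊕b14⊕b15 = 0⊕0⊕0⊕1⊕1⊕1⊕0⊕1 = 0
Syndrome (s8...s1) = 0000 → position 0 (no error).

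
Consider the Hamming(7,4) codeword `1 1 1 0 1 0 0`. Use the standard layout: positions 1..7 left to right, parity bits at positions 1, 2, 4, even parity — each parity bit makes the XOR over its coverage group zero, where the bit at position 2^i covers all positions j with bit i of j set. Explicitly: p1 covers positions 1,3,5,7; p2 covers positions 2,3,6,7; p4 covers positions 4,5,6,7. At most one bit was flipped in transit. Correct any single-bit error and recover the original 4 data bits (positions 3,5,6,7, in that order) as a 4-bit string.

s1: b1⊕b3⊕b5⊕b7 = 1⊕1⊕1⊕0 = 1
s2: b2⊕b3⊕b6⊕b7 = 1⊕1⊕0⊕0 = 0
s4: b4⊕b5⊕b6⊕b7 = 0⊕1⊕0⊕0 = 1
Syndrome (s4...s1) = 101 → position 5.
Flip bit 5: corrected codeword = 1110000
Data bits at positions 3,5,6,7: 1000

1000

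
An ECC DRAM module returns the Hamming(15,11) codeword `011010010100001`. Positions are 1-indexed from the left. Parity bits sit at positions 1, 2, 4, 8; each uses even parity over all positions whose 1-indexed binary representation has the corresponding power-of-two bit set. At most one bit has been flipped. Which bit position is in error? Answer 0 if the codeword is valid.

s1: b1⊕b3⊕b5⊕b7⊕b9⊕b11⊕b13⊕b15 = 0⊕1⊕1⊕0⊕0⊕0⊕0⊕1 = 1
s2: b2⊕b3⊕b6⊕b7⊕b10⊕b11⊕b14⊕b15 = 1⊕1⊕0⊕0⊕1⊕0⊕0⊕1 = 0
s4: b4⊕b5⊕b6⊕b7⊕b12⊕b13⊕b14⊕b15 = 0⊕1⊕0⊕0⊕0⊕0⊕0⊕1 = 0
s8: b8⊕b9⊕b10⊕b11⊕b12⊕b13⊕b14⊕b15 = 1⊕0⊕1⊕0⊕0⊕0⊕0⊕1 = 1
Syndrome (s8...s1) = 1001 → position 9.

9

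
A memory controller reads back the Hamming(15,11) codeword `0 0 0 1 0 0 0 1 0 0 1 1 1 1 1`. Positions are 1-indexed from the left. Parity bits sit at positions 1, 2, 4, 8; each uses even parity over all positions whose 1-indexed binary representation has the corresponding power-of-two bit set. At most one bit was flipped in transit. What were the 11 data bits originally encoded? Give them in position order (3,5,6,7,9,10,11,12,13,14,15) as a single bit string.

00010011111

s1: b1⊕b3⊕b5⊕b7⊕b9⊕b11⊕b13⊕b15 = 0⊕0⊕0⊕0⊕0⊕1⊕1⊕1 = 1
s2: b2⊕b3⊕b6⊕b7⊕b10⊕b11⊕b14⊕b15 = 0⊕0⊕0⊕0⊕0⊕1⊕1⊕1 = 1
s4: b4⊕b5⊕b6⊕b7⊕b12⊕b13⊕b14⊕b15 = 1⊕0⊕0⊕0⊕1⊕1⊕1⊕1 = 1
s8: b8⊕b9⊕b10⊕b11⊕b12⊕b13⊕b14⊕b15 = 1⊕0⊕0⊕1⊕1⊕1⊕1⊕1 = 0
Syndrome (s8...s1) = 0111 → position 7.
Flip bit 7: corrected codeword = 000100110011111
Data bits at positions 3,5,6,7,9,10,11,12,13,14,15: 00010011111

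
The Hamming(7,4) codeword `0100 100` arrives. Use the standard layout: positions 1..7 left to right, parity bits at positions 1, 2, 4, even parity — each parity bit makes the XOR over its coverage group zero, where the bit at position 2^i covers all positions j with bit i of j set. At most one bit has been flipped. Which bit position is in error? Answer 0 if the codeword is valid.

s1: b1⊕b3⊕b5⊕b7 = 0⊕0⊕1⊕0 = 1
s2: b2⊕b3⊕b6⊕b7 = 1⊕0⊕0⊕0 = 1
s4: b4⊕b5⊕b6⊕b7 = 0⊕1⊕0⊕0 = 1
Syndrome (s4...s1) = 111 → position 7.

7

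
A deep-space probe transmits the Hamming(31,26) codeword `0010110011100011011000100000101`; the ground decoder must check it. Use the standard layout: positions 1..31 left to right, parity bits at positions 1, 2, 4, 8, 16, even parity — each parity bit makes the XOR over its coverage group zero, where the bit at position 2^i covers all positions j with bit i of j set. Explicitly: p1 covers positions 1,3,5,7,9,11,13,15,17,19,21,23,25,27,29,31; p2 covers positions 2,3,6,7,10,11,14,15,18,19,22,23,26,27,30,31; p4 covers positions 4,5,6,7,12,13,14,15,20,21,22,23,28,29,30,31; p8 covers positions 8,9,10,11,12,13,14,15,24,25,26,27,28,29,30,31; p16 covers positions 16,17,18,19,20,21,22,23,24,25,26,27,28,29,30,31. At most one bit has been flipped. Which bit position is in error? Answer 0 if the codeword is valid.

s1: b1⊕b3⊕b5⊕b7⊕b9⊕b11⊕b13⊕b15⊕b17⊕b19⊕b21⊕b23⊕b25⊕b27⊕b29⊕b31 = 0⊕1⊕1⊕0⊕1⊕1⊕0⊕1⊕0⊕1⊕0⊕1⊕0⊕0⊕1⊕1 = 1
s2: b2⊕b3⊕b6⊕b7⊕b10⊕b11⊕b14⊕b15⊕b18⊕b19⊕b22⊕b23⊕b26⊕b27⊕b30⊕b31 = 0⊕1⊕1⊕0⊕1⊕1⊕0⊕1⊕1⊕1⊕0⊕1⊕0⊕0⊕0⊕1 = 1
s4: b4⊕b5⊕b6⊕b7⊕b12⊕b13⊕b14⊕b15⊕b20⊕b21⊕b22⊕b23⊕b28⊕b29⊕b30⊕b31 = 0⊕1⊕1⊕0⊕0⊕0⊕0⊕1⊕0⊕0⊕0⊕1⊕0⊕1⊕0⊕1 = 0
s8: b8⊕b9⊕b10⊕b11⊕b12⊕b13⊕b14⊕b15⊕b24⊕b25⊕b26⊕b27⊕b28⊕b29⊕b30⊕b31 = 0⊕1⊕1⊕1⊕0⊕0⊕0⊕1⊕0⊕0⊕0⊕0⊕0⊕1⊕0⊕1 = 0
s16: b16⊕b17⊕b18⊕b19⊕b20⊕b21⊕b22⊕b23⊕b24⊕b25⊕b26⊕b27⊕b28⊕b29⊕b30⊕b31 = 1⊕0⊕1⊕1⊕0⊕0⊕0⊕1⊕0⊕0⊕0⊕0⊕0⊕1⊕0⊕1 = 0
Syndrome (s16...s1) = 00011 → position 3.

3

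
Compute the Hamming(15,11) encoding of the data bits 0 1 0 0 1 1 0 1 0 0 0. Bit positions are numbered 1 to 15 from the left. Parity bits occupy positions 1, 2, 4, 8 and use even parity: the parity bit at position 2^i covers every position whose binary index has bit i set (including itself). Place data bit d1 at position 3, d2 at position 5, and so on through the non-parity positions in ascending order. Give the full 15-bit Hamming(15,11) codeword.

Place data bits at non-power-of-two positions: b3=0, b5=1, b6=0, b7=0, b9=1, b10=1, b11=0, b12=1, b13=0, b14=0, b15=0.
p1 = XOR of data positions {3,5,7,9,11,13,15} = 0⊕1⊕0⊕1⊕0⊕0⊕0 = 0
p2 = XOR of data positions {3,6,7,10,11,14,15} = 0⊕0⊕0⊕1⊕0⊕0⊕0 = 1
p4 = XOR of data positions {5,6,7,12,13,14,15} = 1⊕0⊕0⊕1⊕0⊕0⊕0 = 0
p8 = XOR of data positions {9,10,11,12,13,14,15} = 1⊕1⊕0⊕1⊕0⊕0⊕0 = 1
Codeword b1..b15 = 010010011101000

010010011101000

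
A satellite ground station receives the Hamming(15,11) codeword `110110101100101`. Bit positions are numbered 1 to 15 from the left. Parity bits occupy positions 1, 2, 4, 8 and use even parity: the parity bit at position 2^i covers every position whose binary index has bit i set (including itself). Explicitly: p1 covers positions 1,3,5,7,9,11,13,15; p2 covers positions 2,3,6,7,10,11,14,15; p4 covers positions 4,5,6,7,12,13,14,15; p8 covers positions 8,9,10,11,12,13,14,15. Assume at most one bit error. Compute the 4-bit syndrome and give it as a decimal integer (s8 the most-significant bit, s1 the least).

s1: b1⊕b3⊕b5⊕b7⊕b9⊕b11⊕b13⊕b15 = 1⊕0⊕1⊕1⊕1⊕0⊕1⊕1 = 0
s2: b2⊕b3⊕b6⊕b7⊕b10⊕b11⊕b14⊕b15 = 1⊕0⊕0⊕1⊕1⊕0⊕0⊕1 = 0
s4: b4⊕b5⊕b6⊕b7⊕b12⊕b13⊕b14⊕b15 = 1⊕1⊕0⊕1⊕0⊕1⊕0⊕1 = 1
s8: b8⊕b9⊕b10⊕b11⊕b12⊕b13⊕b14⊕b15 = 0⊕1⊕1⊕0⊕0⊕1⊕0⊕1 = 0
Syndrome (s8...s1) = 0100 → position 4.

4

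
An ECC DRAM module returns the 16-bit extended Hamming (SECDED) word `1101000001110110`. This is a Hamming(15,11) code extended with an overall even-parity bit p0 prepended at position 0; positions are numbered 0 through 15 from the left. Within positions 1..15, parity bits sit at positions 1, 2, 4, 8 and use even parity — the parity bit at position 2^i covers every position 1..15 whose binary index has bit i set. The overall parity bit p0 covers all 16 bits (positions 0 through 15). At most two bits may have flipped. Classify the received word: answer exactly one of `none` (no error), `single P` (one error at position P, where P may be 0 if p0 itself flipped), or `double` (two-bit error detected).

s1: b1⊕b3⊕b5⊕b7⊕b9⊕b11⊕b13⊕b15 = 1⊕1⊕0⊕0⊕1⊕1⊕1⊕0 = 1
s2: b2⊕b3⊕b6⊕b7⊕b10⊕b11⊕b14⊕b15 = 0⊕1⊕0⊕0⊕1⊕1⊕1⊕0 = 0
s4: b4⊕b5⊕b6⊕b7⊕b12⊕b13⊕b14⊕b15 = 0⊕0⊕0⊕0⊕0⊕1⊕1⊕0 = 0
s8: b8⊕b9⊕b10⊕b11⊕b12⊕b13⊕b14⊕b15 = 0⊕1⊕1⊕1⊕0⊕1⊕1⊕0 = 1
Syndrome (s8...s1) = 1001 → position 9.
Overall parity (XOR of all 16 bits, including p0): 1⊕1⊕0⊕1⊕0⊕0⊕0⊕0⊕0⊕1⊕1⊕1⊕0⊕1⊕1⊕0 = 0
Overall=0, syndrome position=9 → double-bit error detected (uncorrectable).

double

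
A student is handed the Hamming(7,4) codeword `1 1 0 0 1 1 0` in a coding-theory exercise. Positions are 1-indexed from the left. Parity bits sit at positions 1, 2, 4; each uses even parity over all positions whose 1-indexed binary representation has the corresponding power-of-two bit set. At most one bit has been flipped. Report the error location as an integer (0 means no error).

0

s1: b1⊕b3⊕b5⊕b7 = 1⊕0⊕1⊕0 = 0
s2: b2⊕b3⊕b6⊕b7 = 1⊕0⊕1⊕0 = 0
s4: b4⊕b5⊕b6⊕b7 = 0⊕1⊕1⊕0 = 0
Syndrome (s4...s1) = 000 → position 0 (no error).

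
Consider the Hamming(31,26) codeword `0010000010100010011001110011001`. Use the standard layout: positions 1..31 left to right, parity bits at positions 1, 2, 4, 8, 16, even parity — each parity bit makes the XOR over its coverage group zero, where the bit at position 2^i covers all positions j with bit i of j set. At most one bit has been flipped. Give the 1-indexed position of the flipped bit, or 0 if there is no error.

s1: b1⊕b3⊕b5⊕b7⊕b9⊕b11⊕b13⊕b15⊕b17⊕b19⊕b21⊕b23⊕b25⊕b27⊕b29⊕b31 = 0⊕1⊕0⊕0⊕1⊕1⊕0⊕1⊕0⊕1⊕0⊕1⊕0⊕1⊕0⊕1 = 0
s2: b2⊕b3⊕b6⊕b7⊕b10⊕b11⊕b14⊕b15⊕b18⊕b19⊕b22⊕b23⊕b26⊕b27⊕b30⊕b31 = 0⊕1⊕0⊕0⊕0⊕1⊕0⊕1⊕1⊕1⊕1⊕1⊕0⊕1⊕0⊕1 = 1
s4: b4⊕b5⊕b6⊕b7⊕b12⊕b13⊕b14⊕b15⊕b20⊕b21⊕b22⊕b23⊕b28⊕b29⊕b30⊕b31 = 0⊕0⊕0⊕0⊕0⊕0⊕0⊕1⊕0⊕0⊕1⊕1⊕1⊕0⊕0⊕1 = 1
s8: b8⊕b9⊕b10⊕b11⊕b12⊕b13⊕b14⊕b15⊕b24⊕b25⊕b26⊕b27⊕b28⊕b29⊕b30⊕b31 = 0⊕1⊕0⊕1⊕0⊕0⊕0⊕1⊕1⊕0⊕0⊕1⊕1⊕0⊕0⊕1 = 1
s16: b16⊕b17⊕b18⊕b19⊕b20⊕b21⊕b22⊕b23⊕b24⊕b25⊕b26⊕b27⊕b28⊕b29⊕b30⊕b31 = 0⊕0⊕1⊕1⊕0⊕0⊕1⊕1⊕1⊕0⊕0⊕1⊕1⊕0⊕0⊕1 = 0
Syndrome (s16...s1) = 01110 → position 14.

14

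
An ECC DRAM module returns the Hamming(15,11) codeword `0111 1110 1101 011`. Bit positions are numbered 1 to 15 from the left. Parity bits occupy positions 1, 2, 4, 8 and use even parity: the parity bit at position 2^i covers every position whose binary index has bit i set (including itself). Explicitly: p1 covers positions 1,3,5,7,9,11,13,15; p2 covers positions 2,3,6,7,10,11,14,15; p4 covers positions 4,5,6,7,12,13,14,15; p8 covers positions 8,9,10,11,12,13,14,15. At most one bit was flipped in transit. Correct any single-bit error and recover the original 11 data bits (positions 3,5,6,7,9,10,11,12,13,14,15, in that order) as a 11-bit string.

s1: b1⊕b3⊕b5⊕b7⊕b9⊕b11⊕b13⊕b15 = 0⊕1⊕1⊕1⊕1⊕0⊕0⊕1 = 1
s2: b2⊕b3⊕b6⊕b7⊕b10⊕b11⊕b14⊕b15 = 1⊕1⊕1⊕1⊕1⊕0⊕1⊕1 = 1
s4: b4⊕b5⊕b6⊕b7⊕b12⊕b13⊕b14⊕b15 = 1⊕1⊕1⊕1⊕1⊕0⊕1⊕1 = 1
s8: b8⊕b9⊕b10⊕b11⊕b12⊕b13⊕b14⊕b15 = 0⊕1⊕1⊕0⊕1⊕0⊕1⊕1 = 1
Syndrome (s8...s1) = 1111 → position 15.
Flip bit 15: corrected codeword = 011111101101010
Data bits at positions 3,5,6,7,9,10,11,12,13,14,15: 11111101010

11111101010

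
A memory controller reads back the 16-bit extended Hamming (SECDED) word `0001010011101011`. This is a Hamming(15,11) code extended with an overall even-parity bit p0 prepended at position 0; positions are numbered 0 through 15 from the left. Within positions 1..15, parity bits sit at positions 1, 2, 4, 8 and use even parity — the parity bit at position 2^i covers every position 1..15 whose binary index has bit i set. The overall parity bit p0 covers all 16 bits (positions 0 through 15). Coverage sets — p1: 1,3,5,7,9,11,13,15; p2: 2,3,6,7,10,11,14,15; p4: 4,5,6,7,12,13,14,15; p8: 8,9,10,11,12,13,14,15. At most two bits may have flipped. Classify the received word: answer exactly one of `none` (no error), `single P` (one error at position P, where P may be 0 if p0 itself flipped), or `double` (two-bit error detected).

s1: b1⊕b3⊕b5⊕b7⊕b9⊕b11⊕b13⊕b15 = 0⊕1⊕1⊕0⊕1⊕0⊕0⊕1 = 0
s2: b2⊕b3⊕b6⊕b7⊕b10⊕b11⊕b14⊕b15 = 0⊕1⊕0⊕0⊕1⊕0⊕1⊕1 = 0
s4: b4⊕b5⊕b6⊕b7⊕b12⊕b13⊕b14⊕b15 = 0⊕1⊕0⊕0⊕1⊕0⊕1⊕1 = 0
s8: b8⊕b9⊕b10⊕b11⊕b12⊕b13⊕b14⊕b15 = 1⊕1⊕1⊕0⊕1⊕0⊕1⊕1 = 0
Syndrome (s8...s1) = 0000 → position 0 (no error).
Overall parity (XOR of all 16 bits, including p0): 0⊕0⊕0⊕1⊕0⊕1⊕0⊕0⊕1⊕1⊕1⊕0⊕1⊕0⊕1⊕1 = 0
Overall=0, syndrome position=0 → no error.

none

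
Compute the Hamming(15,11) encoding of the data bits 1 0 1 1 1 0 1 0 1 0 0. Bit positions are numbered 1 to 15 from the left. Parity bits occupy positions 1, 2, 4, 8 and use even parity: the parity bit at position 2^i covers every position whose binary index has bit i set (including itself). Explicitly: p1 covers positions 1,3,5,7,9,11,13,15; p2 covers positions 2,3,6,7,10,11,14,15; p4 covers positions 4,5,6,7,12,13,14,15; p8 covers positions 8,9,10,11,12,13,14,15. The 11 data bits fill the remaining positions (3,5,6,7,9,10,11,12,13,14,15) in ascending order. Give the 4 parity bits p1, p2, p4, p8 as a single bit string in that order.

1011

Place data bits at non-power-of-two positions: b3=1, b5=0, b6=1, b7=1, b9=1, b10=0, b11=1, b12=0, b13=1, b14=0, b15=0.
p1 = XOR of data positions {3,5,7,9,11,13,15} = 1⊕0⊕1⊕1⊕1⊕1⊕0 = 1
p2 = XOR of data positions {3,6,7,10,11,14,15} = 1⊕1⊕1⊕0⊕1⊕0⊕0 = 0
p4 = XOR of data positions {5,6,7,12,13,14,15} = 0⊕1⊕1⊕0⊕1⊕0⊕0 = 1
p8 = XOR of data positions {9,10,11,12,13,14,15} = 1⊕0⊕1⊕0⊕1⊕0⊕0 = 1
Parity bits p1,p2,p4,p8 = 1011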